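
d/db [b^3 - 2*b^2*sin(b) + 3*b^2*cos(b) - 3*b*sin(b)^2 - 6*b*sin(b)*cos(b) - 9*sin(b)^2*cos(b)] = -3*b^2*sin(b) - 2*b^2*cos(b) + 3*b^2 - 4*b*sin(b) - 3*b*sin(2*b) + 6*b*cos(b) - 6*b*cos(2*b) + 9*sin(b)/4 - 3*sin(2*b) - 27*sin(3*b)/4 + 3*cos(2*b)/2 - 3/2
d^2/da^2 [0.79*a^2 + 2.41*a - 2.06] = 1.58000000000000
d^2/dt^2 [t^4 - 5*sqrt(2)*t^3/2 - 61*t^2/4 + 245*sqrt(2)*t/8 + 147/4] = 12*t^2 - 15*sqrt(2)*t - 61/2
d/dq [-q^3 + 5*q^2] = q*(10 - 3*q)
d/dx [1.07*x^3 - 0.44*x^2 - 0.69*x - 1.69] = 3.21*x^2 - 0.88*x - 0.69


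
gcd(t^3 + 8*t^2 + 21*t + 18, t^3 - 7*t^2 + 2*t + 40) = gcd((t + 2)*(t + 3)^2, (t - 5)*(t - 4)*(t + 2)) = t + 2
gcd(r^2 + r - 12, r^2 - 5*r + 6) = r - 3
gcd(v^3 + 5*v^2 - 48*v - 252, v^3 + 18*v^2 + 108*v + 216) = v^2 + 12*v + 36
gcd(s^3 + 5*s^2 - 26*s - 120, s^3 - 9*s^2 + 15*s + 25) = s - 5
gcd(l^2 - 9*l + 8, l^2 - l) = l - 1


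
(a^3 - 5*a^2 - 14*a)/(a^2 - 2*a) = (a^2 - 5*a - 14)/(a - 2)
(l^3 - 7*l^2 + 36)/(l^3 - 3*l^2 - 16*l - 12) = (l - 3)/(l + 1)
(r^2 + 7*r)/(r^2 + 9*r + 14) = r/(r + 2)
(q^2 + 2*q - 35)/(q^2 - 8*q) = (q^2 + 2*q - 35)/(q*(q - 8))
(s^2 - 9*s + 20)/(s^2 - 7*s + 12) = (s - 5)/(s - 3)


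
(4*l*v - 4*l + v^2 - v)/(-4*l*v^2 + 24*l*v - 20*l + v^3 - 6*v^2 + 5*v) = (4*l + v)/(-4*l*v + 20*l + v^2 - 5*v)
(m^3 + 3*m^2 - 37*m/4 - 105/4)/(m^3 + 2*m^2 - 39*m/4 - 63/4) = (2*m + 5)/(2*m + 3)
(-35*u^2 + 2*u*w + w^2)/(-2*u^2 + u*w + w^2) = (-35*u^2 + 2*u*w + w^2)/(-2*u^2 + u*w + w^2)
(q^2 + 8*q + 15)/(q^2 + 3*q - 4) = (q^2 + 8*q + 15)/(q^2 + 3*q - 4)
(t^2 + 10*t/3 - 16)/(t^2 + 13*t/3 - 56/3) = (t + 6)/(t + 7)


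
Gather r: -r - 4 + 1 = -r - 3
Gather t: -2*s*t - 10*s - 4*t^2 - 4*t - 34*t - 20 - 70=-10*s - 4*t^2 + t*(-2*s - 38) - 90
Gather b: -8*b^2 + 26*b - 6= -8*b^2 + 26*b - 6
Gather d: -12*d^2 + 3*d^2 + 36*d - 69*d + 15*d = -9*d^2 - 18*d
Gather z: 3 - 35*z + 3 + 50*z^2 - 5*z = 50*z^2 - 40*z + 6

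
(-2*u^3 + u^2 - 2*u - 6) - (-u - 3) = -2*u^3 + u^2 - u - 3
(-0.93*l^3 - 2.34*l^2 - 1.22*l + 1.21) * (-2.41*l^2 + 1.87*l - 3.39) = 2.2413*l^5 + 3.9003*l^4 + 1.7171*l^3 + 2.7351*l^2 + 6.3985*l - 4.1019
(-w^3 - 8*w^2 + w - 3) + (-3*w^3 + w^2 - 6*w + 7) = -4*w^3 - 7*w^2 - 5*w + 4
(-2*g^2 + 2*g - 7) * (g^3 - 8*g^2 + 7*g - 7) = -2*g^5 + 18*g^4 - 37*g^3 + 84*g^2 - 63*g + 49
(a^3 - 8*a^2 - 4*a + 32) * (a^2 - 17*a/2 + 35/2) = a^5 - 33*a^4/2 + 163*a^3/2 - 74*a^2 - 342*a + 560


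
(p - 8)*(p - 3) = p^2 - 11*p + 24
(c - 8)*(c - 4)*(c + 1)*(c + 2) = c^4 - 9*c^3 - 2*c^2 + 72*c + 64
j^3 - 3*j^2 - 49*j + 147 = (j - 7)*(j - 3)*(j + 7)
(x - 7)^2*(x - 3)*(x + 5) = x^4 - 12*x^3 + 6*x^2 + 308*x - 735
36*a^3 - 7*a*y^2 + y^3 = (-6*a + y)*(-3*a + y)*(2*a + y)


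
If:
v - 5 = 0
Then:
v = 5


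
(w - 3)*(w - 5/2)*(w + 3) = w^3 - 5*w^2/2 - 9*w + 45/2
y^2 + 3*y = y*(y + 3)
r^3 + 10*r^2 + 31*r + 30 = (r + 2)*(r + 3)*(r + 5)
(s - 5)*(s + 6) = s^2 + s - 30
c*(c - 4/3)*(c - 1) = c^3 - 7*c^2/3 + 4*c/3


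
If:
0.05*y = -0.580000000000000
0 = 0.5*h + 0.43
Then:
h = -0.86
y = -11.60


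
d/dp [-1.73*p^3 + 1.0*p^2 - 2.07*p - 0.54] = -5.19*p^2 + 2.0*p - 2.07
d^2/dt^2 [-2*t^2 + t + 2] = -4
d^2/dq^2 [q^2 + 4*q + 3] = 2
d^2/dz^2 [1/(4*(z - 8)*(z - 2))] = ((z - 8)^2 + (z - 8)*(z - 2) + (z - 2)^2)/(2*(z - 8)^3*(z - 2)^3)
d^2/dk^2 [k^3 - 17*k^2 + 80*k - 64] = 6*k - 34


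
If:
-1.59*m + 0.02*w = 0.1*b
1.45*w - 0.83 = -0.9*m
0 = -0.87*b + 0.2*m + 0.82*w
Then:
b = 0.55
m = -0.03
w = 0.59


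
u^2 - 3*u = u*(u - 3)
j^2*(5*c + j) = 5*c*j^2 + j^3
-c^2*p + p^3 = p*(-c + p)*(c + p)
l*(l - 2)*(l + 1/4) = l^3 - 7*l^2/4 - l/2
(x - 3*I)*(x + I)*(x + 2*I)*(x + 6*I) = x^4 + 6*I*x^3 + 7*x^2 + 48*I*x - 36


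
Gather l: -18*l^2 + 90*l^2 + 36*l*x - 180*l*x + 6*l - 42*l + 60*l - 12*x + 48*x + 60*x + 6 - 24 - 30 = 72*l^2 + l*(24 - 144*x) + 96*x - 48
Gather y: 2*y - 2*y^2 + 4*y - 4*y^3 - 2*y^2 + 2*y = -4*y^3 - 4*y^2 + 8*y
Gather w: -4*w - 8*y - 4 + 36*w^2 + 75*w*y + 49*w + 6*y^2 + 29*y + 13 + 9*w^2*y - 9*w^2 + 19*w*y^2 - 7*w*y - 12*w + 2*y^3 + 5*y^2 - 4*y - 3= w^2*(9*y + 27) + w*(19*y^2 + 68*y + 33) + 2*y^3 + 11*y^2 + 17*y + 6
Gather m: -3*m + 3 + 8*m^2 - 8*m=8*m^2 - 11*m + 3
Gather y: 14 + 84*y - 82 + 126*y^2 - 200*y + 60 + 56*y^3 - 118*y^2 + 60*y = 56*y^3 + 8*y^2 - 56*y - 8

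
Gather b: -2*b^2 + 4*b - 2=-2*b^2 + 4*b - 2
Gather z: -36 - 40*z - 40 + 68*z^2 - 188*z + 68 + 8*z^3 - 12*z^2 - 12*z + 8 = 8*z^3 + 56*z^2 - 240*z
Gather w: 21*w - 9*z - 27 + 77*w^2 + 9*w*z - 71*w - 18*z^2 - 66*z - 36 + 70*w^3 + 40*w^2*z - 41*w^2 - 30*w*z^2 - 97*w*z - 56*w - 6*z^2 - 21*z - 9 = 70*w^3 + w^2*(40*z + 36) + w*(-30*z^2 - 88*z - 106) - 24*z^2 - 96*z - 72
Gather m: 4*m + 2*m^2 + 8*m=2*m^2 + 12*m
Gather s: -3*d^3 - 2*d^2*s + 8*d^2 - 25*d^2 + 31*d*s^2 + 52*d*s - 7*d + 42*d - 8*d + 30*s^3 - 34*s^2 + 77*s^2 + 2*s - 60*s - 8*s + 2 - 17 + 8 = -3*d^3 - 17*d^2 + 27*d + 30*s^3 + s^2*(31*d + 43) + s*(-2*d^2 + 52*d - 66) - 7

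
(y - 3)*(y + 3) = y^2 - 9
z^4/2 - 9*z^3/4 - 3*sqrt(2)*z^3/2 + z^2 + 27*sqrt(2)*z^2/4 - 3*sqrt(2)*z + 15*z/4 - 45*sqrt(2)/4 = (z/2 + 1/2)*(z - 3)*(z - 5/2)*(z - 3*sqrt(2))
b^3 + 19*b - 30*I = (b - 3*I)*(b - 2*I)*(b + 5*I)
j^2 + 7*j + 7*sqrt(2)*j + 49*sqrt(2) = (j + 7)*(j + 7*sqrt(2))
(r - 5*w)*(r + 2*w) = r^2 - 3*r*w - 10*w^2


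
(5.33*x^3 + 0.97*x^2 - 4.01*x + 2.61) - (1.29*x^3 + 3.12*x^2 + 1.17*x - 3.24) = 4.04*x^3 - 2.15*x^2 - 5.18*x + 5.85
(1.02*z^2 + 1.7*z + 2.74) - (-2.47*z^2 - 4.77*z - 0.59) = 3.49*z^2 + 6.47*z + 3.33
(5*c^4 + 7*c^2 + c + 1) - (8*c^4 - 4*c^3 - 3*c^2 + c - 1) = -3*c^4 + 4*c^3 + 10*c^2 + 2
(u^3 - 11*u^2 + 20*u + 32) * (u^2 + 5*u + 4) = u^5 - 6*u^4 - 31*u^3 + 88*u^2 + 240*u + 128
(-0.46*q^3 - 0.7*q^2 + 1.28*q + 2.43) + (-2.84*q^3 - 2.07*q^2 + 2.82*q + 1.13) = -3.3*q^3 - 2.77*q^2 + 4.1*q + 3.56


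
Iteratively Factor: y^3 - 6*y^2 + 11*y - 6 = (y - 2)*(y^2 - 4*y + 3) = (y - 3)*(y - 2)*(y - 1)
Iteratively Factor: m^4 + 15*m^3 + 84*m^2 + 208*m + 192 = (m + 4)*(m^3 + 11*m^2 + 40*m + 48) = (m + 3)*(m + 4)*(m^2 + 8*m + 16) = (m + 3)*(m + 4)^2*(m + 4)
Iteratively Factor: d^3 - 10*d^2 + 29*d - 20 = (d - 4)*(d^2 - 6*d + 5) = (d - 5)*(d - 4)*(d - 1)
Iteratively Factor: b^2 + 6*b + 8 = (b + 2)*(b + 4)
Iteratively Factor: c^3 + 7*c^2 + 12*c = (c)*(c^2 + 7*c + 12) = c*(c + 3)*(c + 4)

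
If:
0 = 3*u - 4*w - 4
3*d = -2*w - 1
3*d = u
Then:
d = 2/15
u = 2/5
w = -7/10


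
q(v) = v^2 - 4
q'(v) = 2*v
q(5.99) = 31.88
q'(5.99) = 11.98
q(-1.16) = -2.65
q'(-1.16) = -2.32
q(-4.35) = 14.92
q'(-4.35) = -8.70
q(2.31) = 1.34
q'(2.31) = 4.62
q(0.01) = -4.00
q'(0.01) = 0.02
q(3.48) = 8.11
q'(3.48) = 6.96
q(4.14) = 13.14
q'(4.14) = 8.28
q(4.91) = 20.11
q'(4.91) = 9.82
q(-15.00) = 221.00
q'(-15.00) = -30.00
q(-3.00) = 5.00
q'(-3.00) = -6.00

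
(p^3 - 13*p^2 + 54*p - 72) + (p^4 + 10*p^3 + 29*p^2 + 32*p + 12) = p^4 + 11*p^3 + 16*p^2 + 86*p - 60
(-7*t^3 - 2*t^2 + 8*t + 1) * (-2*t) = 14*t^4 + 4*t^3 - 16*t^2 - 2*t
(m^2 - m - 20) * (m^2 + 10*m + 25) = m^4 + 9*m^3 - 5*m^2 - 225*m - 500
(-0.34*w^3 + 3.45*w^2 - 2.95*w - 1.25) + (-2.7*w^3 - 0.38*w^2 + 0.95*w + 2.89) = -3.04*w^3 + 3.07*w^2 - 2.0*w + 1.64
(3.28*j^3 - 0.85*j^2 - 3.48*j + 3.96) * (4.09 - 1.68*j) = -5.5104*j^4 + 14.8432*j^3 + 2.3699*j^2 - 20.886*j + 16.1964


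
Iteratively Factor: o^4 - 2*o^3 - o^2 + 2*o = (o)*(o^3 - 2*o^2 - o + 2) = o*(o - 1)*(o^2 - o - 2) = o*(o - 1)*(o + 1)*(o - 2)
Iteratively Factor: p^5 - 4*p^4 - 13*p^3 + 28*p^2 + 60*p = (p - 5)*(p^4 + p^3 - 8*p^2 - 12*p) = (p - 5)*(p - 3)*(p^3 + 4*p^2 + 4*p) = (p - 5)*(p - 3)*(p + 2)*(p^2 + 2*p) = (p - 5)*(p - 3)*(p + 2)^2*(p)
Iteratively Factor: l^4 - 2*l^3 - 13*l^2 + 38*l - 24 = (l - 3)*(l^3 + l^2 - 10*l + 8) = (l - 3)*(l - 2)*(l^2 + 3*l - 4) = (l - 3)*(l - 2)*(l + 4)*(l - 1)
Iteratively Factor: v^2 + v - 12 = (v + 4)*(v - 3)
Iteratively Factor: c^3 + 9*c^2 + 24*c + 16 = (c + 4)*(c^2 + 5*c + 4) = (c + 4)^2*(c + 1)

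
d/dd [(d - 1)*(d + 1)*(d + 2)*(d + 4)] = 4*d^3 + 18*d^2 + 14*d - 6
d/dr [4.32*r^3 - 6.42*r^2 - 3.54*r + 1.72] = 12.96*r^2 - 12.84*r - 3.54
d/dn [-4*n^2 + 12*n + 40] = 12 - 8*n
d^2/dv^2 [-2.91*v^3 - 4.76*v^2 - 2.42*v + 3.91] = -17.46*v - 9.52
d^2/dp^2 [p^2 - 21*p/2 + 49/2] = 2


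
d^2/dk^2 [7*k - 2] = 0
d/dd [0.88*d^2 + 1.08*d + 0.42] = 1.76*d + 1.08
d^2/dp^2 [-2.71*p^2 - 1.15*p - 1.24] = -5.42000000000000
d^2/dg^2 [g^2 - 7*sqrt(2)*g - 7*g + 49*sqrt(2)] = 2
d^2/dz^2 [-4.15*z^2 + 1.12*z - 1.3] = -8.30000000000000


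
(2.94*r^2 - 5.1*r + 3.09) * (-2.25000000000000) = -6.615*r^2 + 11.475*r - 6.9525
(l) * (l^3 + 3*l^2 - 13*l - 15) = l^4 + 3*l^3 - 13*l^2 - 15*l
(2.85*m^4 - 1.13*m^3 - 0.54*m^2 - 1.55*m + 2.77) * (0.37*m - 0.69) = 1.0545*m^5 - 2.3846*m^4 + 0.5799*m^3 - 0.2009*m^2 + 2.0944*m - 1.9113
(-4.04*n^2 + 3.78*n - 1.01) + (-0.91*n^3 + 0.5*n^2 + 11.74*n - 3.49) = -0.91*n^3 - 3.54*n^2 + 15.52*n - 4.5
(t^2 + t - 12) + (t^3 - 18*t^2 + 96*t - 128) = t^3 - 17*t^2 + 97*t - 140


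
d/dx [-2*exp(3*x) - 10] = -6*exp(3*x)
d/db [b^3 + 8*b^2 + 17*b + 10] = 3*b^2 + 16*b + 17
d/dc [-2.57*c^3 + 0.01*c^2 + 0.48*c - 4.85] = -7.71*c^2 + 0.02*c + 0.48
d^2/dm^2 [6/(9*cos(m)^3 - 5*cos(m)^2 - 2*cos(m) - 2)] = 6*((19*cos(m) - 40*cos(2*m) + 81*cos(3*m))*(-9*cos(m)^3 + 5*cos(m)^2 + 2*cos(m) + 2)/4 - 2*(-27*cos(m)^2 + 10*cos(m) + 2)^2*sin(m)^2)/(-9*cos(m)^3 + 5*cos(m)^2 + 2*cos(m) + 2)^3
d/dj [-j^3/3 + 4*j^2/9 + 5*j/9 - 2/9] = -j^2 + 8*j/9 + 5/9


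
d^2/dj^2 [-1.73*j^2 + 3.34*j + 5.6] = -3.46000000000000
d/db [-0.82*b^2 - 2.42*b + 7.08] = -1.64*b - 2.42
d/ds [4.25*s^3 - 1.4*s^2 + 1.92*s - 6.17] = 12.75*s^2 - 2.8*s + 1.92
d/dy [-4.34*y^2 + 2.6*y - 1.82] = 2.6 - 8.68*y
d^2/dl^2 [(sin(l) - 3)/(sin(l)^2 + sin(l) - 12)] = (4*sin(l) + cos(l)^2 + 1)/(sin(l) + 4)^3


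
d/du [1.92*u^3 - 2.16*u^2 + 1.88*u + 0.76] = 5.76*u^2 - 4.32*u + 1.88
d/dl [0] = 0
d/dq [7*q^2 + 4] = 14*q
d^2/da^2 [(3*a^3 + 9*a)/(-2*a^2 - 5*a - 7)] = 6*(-23*a^3 - 105*a^2 - 21*a + 105)/(8*a^6 + 60*a^5 + 234*a^4 + 545*a^3 + 819*a^2 + 735*a + 343)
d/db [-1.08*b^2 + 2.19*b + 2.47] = 2.19 - 2.16*b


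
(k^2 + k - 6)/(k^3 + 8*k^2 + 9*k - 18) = (k - 2)/(k^2 + 5*k - 6)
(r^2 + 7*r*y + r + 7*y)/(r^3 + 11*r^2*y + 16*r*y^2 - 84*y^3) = (-r - 1)/(-r^2 - 4*r*y + 12*y^2)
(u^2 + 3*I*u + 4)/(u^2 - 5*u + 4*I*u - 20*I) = (u - I)/(u - 5)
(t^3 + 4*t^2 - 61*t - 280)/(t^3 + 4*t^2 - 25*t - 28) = (t^2 - 3*t - 40)/(t^2 - 3*t - 4)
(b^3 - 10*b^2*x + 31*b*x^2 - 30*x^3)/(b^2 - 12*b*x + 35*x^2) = (-b^2 + 5*b*x - 6*x^2)/(-b + 7*x)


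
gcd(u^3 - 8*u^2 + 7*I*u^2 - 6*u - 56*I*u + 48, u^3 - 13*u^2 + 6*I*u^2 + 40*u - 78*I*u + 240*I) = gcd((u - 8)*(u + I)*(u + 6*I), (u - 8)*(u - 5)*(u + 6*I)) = u^2 + u*(-8 + 6*I) - 48*I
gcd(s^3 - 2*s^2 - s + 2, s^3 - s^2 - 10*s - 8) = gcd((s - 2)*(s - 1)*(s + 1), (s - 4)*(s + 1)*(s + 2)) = s + 1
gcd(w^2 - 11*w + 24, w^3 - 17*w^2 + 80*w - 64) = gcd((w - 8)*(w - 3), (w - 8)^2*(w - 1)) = w - 8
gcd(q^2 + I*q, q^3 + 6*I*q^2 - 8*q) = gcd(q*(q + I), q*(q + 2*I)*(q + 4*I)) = q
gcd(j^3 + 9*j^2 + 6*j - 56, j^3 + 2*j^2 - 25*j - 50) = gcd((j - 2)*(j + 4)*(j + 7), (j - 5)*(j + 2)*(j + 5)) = 1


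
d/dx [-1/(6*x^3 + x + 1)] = (18*x^2 + 1)/(6*x^3 + x + 1)^2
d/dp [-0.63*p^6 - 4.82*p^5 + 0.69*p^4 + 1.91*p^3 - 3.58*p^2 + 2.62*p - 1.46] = -3.78*p^5 - 24.1*p^4 + 2.76*p^3 + 5.73*p^2 - 7.16*p + 2.62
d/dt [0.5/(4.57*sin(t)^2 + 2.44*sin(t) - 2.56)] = -(4.57*sin(t) + 1.22)*cos(t)/(4.57*sin(t)^2 + 2.44*sin(t) - 2.56)^2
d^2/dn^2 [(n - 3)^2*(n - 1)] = 6*n - 14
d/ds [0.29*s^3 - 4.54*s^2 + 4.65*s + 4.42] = 0.87*s^2 - 9.08*s + 4.65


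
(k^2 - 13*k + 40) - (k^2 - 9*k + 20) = 20 - 4*k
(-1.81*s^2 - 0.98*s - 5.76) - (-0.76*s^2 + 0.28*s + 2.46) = -1.05*s^2 - 1.26*s - 8.22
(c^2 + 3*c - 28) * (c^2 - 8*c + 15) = c^4 - 5*c^3 - 37*c^2 + 269*c - 420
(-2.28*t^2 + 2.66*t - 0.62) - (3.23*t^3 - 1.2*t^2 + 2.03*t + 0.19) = -3.23*t^3 - 1.08*t^2 + 0.63*t - 0.81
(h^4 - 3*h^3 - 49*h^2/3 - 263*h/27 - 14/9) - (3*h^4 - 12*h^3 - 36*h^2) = -2*h^4 + 9*h^3 + 59*h^2/3 - 263*h/27 - 14/9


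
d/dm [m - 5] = 1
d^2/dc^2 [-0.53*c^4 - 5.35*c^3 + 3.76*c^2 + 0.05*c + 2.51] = -6.36*c^2 - 32.1*c + 7.52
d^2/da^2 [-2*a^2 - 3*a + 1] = -4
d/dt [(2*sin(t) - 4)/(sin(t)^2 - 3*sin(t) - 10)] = 2*(4*sin(t) + cos(t)^2 - 17)*cos(t)/((sin(t) - 5)^2*(sin(t) + 2)^2)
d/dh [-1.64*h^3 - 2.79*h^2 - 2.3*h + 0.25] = -4.92*h^2 - 5.58*h - 2.3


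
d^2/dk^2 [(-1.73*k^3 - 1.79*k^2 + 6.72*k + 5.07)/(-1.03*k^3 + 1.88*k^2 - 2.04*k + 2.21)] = (-7.105427357601e-15*k^7 + 10.497966*k^6 - 64.585944*k^5 + 38.219592*k^4 + 208.616182*k^3 - 446.415528*k^2 + 265.640232*k - 43.17677)/(1.092727*k^9 - 5.983476*k^8 + 17.414004*k^7 - 37.379975*k^6 + 60.166536*k^5 - 74.766408*k^4 + 74.436285*k^3 - 55.137732*k^2 + 29.890692*k - 10.793861)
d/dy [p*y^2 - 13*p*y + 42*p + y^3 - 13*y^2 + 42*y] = 2*p*y - 13*p + 3*y^2 - 26*y + 42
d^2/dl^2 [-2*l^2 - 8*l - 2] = -4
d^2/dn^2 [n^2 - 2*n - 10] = 2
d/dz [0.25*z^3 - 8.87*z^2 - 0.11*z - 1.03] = 0.75*z^2 - 17.74*z - 0.11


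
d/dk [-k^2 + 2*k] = 2 - 2*k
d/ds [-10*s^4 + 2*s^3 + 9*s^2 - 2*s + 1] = -40*s^3 + 6*s^2 + 18*s - 2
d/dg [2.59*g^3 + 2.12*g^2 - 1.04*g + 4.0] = 7.77*g^2 + 4.24*g - 1.04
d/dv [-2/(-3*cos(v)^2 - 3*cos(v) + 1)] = 6*(2*cos(v) + 1)*sin(v)/(3*cos(v)^2 + 3*cos(v) - 1)^2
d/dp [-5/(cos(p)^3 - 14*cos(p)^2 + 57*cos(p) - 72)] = 5*(19 - 3*cos(p))*sin(p)/((cos(p) - 8)^2*(cos(p) - 3)^3)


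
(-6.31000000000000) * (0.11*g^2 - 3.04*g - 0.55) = -0.6941*g^2 + 19.1824*g + 3.4705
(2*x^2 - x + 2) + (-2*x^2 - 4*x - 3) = -5*x - 1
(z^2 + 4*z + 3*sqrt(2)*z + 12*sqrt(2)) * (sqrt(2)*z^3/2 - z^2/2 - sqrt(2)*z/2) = sqrt(2)*z^5/2 + 5*z^4/2 + 2*sqrt(2)*z^4 - 2*sqrt(2)*z^3 + 10*z^3 - 8*sqrt(2)*z^2 - 3*z^2 - 12*z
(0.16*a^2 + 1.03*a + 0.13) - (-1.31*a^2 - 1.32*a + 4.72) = 1.47*a^2 + 2.35*a - 4.59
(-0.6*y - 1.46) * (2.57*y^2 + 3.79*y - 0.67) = -1.542*y^3 - 6.0262*y^2 - 5.1314*y + 0.9782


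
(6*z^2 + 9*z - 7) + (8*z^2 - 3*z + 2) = 14*z^2 + 6*z - 5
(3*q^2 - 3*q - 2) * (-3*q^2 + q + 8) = -9*q^4 + 12*q^3 + 27*q^2 - 26*q - 16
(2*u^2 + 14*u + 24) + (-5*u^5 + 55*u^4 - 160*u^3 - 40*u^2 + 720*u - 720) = -5*u^5 + 55*u^4 - 160*u^3 - 38*u^2 + 734*u - 696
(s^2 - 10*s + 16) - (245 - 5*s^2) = 6*s^2 - 10*s - 229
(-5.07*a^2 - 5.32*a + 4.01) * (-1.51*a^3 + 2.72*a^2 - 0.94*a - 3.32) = 7.6557*a^5 - 5.7572*a^4 - 15.7597*a^3 + 32.7404*a^2 + 13.893*a - 13.3132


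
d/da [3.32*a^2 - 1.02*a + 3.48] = 6.64*a - 1.02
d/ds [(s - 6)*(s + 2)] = 2*s - 4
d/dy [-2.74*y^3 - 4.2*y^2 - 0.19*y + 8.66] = -8.22*y^2 - 8.4*y - 0.19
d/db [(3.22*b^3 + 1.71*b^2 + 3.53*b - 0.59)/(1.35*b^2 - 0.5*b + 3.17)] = (4.347*b^4 - 3.22*b^3 + 25.0017*b^2 + 12.4344*b + 10.8951)/(1.8225*b^4 - 1.35*b^3 + 8.809*b^2 - 3.17*b + 10.0489)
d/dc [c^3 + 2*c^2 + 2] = c*(3*c + 4)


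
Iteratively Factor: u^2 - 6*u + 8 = (u - 4)*(u - 2)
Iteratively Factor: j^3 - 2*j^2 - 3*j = (j)*(j^2 - 2*j - 3) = j*(j + 1)*(j - 3)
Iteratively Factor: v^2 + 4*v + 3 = (v + 3)*(v + 1)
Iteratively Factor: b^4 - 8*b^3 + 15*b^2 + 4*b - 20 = (b + 1)*(b^3 - 9*b^2 + 24*b - 20) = (b - 2)*(b + 1)*(b^2 - 7*b + 10) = (b - 2)^2*(b + 1)*(b - 5)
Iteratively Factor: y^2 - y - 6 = (y - 3)*(y + 2)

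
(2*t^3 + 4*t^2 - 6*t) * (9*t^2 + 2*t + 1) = 18*t^5 + 40*t^4 - 44*t^3 - 8*t^2 - 6*t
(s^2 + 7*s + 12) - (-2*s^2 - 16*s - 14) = 3*s^2 + 23*s + 26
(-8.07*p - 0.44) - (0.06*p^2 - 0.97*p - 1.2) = -0.06*p^2 - 7.1*p + 0.76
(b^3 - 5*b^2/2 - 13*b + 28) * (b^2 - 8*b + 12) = b^5 - 21*b^4/2 + 19*b^3 + 102*b^2 - 380*b + 336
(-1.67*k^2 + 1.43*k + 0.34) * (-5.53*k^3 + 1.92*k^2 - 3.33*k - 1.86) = 9.2351*k^5 - 11.1143*k^4 + 6.4265*k^3 - 1.0029*k^2 - 3.792*k - 0.6324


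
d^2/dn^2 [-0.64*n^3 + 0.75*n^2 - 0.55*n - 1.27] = 1.5 - 3.84*n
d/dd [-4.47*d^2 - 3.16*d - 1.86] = -8.94*d - 3.16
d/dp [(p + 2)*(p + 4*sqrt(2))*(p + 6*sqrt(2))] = 3*p^2 + 4*p + 20*sqrt(2)*p + 20*sqrt(2) + 48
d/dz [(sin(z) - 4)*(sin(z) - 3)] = (2*sin(z) - 7)*cos(z)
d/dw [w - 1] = 1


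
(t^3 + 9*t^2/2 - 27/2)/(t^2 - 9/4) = 2*(t^2 + 6*t + 9)/(2*t + 3)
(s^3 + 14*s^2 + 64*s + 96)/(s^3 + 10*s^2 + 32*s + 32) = (s + 6)/(s + 2)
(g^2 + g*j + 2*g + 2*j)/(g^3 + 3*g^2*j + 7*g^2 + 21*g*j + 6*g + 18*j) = (g^2 + g*j + 2*g + 2*j)/(g^3 + 3*g^2*j + 7*g^2 + 21*g*j + 6*g + 18*j)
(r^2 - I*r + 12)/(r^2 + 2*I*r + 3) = (r - 4*I)/(r - I)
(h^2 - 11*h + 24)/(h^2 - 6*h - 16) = (h - 3)/(h + 2)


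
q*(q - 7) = q^2 - 7*q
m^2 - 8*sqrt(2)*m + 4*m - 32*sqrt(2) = (m + 4)*(m - 8*sqrt(2))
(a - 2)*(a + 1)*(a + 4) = a^3 + 3*a^2 - 6*a - 8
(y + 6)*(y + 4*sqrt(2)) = y^2 + 4*sqrt(2)*y + 6*y + 24*sqrt(2)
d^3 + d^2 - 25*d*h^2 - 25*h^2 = (d + 1)*(d - 5*h)*(d + 5*h)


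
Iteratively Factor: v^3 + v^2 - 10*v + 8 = (v + 4)*(v^2 - 3*v + 2) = (v - 2)*(v + 4)*(v - 1)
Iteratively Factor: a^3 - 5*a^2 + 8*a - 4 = (a - 2)*(a^2 - 3*a + 2) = (a - 2)*(a - 1)*(a - 2)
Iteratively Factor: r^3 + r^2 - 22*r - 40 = (r + 4)*(r^2 - 3*r - 10) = (r + 2)*(r + 4)*(r - 5)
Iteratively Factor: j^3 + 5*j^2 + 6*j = (j)*(j^2 + 5*j + 6) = j*(j + 3)*(j + 2)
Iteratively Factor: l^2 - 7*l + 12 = (l - 4)*(l - 3)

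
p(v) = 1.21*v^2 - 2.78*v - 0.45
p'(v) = 2.42*v - 2.78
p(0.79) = -1.89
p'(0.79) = -0.87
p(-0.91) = 3.08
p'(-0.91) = -4.98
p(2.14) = -0.86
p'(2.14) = 2.40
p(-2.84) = 17.20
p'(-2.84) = -9.65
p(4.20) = 9.22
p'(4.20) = 7.38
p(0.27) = -1.11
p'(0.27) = -2.13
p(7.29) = 43.59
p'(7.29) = 14.86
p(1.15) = -2.05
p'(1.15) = 0.00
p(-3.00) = 18.78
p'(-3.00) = -10.04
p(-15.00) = 313.50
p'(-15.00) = -39.08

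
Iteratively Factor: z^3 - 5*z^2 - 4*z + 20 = (z - 5)*(z^2 - 4) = (z - 5)*(z + 2)*(z - 2)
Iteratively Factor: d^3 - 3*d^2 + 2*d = (d - 2)*(d^2 - d) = (d - 2)*(d - 1)*(d)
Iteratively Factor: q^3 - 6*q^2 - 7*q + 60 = (q - 4)*(q^2 - 2*q - 15) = (q - 5)*(q - 4)*(q + 3)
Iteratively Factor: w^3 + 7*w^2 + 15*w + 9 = (w + 3)*(w^2 + 4*w + 3) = (w + 1)*(w + 3)*(w + 3)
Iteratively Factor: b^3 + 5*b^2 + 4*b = (b + 4)*(b^2 + b) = b*(b + 4)*(b + 1)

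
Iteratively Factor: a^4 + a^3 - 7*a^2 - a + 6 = (a - 2)*(a^3 + 3*a^2 - a - 3) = (a - 2)*(a + 3)*(a^2 - 1) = (a - 2)*(a - 1)*(a + 3)*(a + 1)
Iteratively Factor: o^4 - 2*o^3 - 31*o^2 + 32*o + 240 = (o - 4)*(o^3 + 2*o^2 - 23*o - 60) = (o - 4)*(o + 3)*(o^2 - o - 20) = (o - 4)*(o + 3)*(o + 4)*(o - 5)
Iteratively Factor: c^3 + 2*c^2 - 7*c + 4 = (c + 4)*(c^2 - 2*c + 1) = (c - 1)*(c + 4)*(c - 1)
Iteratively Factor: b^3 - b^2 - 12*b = (b - 4)*(b^2 + 3*b) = b*(b - 4)*(b + 3)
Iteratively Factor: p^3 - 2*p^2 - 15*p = (p + 3)*(p^2 - 5*p) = (p - 5)*(p + 3)*(p)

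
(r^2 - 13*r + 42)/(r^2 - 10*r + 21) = (r - 6)/(r - 3)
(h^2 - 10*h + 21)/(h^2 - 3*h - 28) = (h - 3)/(h + 4)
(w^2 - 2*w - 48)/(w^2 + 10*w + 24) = (w - 8)/(w + 4)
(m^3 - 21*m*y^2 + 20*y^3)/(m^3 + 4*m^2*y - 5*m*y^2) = (m - 4*y)/m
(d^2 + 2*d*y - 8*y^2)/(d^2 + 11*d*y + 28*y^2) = (d - 2*y)/(d + 7*y)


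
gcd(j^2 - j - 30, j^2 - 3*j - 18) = j - 6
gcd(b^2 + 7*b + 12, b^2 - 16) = b + 4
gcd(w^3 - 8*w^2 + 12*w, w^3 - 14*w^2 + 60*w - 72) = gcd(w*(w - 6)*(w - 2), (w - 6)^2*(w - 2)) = w^2 - 8*w + 12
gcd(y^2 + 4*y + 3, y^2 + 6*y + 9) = y + 3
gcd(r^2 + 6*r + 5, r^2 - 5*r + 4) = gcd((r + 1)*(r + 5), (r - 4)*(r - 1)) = 1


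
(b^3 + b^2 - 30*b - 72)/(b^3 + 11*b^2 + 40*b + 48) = (b - 6)/(b + 4)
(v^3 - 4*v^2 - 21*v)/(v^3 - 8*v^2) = (v^2 - 4*v - 21)/(v*(v - 8))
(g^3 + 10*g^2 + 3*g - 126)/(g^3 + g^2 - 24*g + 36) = (g + 7)/(g - 2)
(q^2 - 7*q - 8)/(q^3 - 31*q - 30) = (q - 8)/(q^2 - q - 30)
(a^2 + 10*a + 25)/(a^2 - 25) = (a + 5)/(a - 5)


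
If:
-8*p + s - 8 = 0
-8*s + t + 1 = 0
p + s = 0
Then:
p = -8/9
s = 8/9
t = 55/9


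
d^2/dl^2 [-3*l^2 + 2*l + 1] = -6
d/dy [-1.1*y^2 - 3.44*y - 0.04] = -2.2*y - 3.44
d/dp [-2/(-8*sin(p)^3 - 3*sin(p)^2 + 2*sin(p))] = 4*(-12*cos(p) - 3/tan(p) + cos(p)/sin(p)^2)/(8*sin(p)^2 + 3*sin(p) - 2)^2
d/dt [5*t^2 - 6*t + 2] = 10*t - 6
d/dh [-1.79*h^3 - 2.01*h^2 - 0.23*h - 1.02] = -5.37*h^2 - 4.02*h - 0.23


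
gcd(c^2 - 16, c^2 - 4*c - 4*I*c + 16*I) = c - 4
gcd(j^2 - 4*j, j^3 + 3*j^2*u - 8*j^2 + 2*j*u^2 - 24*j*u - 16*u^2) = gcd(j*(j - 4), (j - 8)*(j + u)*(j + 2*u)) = 1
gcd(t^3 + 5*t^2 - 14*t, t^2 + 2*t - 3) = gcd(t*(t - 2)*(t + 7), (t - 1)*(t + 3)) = 1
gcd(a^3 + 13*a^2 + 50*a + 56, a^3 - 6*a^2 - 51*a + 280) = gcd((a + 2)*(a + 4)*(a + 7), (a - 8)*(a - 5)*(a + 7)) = a + 7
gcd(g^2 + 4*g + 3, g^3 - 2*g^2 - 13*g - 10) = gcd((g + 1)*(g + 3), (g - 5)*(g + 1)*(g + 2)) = g + 1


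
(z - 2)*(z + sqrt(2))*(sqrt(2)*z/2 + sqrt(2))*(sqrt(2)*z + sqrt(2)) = z^4 + z^3 + sqrt(2)*z^3 - 4*z^2 + sqrt(2)*z^2 - 4*sqrt(2)*z - 4*z - 4*sqrt(2)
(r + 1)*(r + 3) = r^2 + 4*r + 3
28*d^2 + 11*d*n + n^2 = (4*d + n)*(7*d + n)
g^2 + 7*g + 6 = (g + 1)*(g + 6)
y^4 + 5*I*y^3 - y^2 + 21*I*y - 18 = (y - 2*I)*(y + I)*(y + 3*I)^2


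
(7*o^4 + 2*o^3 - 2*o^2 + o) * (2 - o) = -7*o^5 + 12*o^4 + 6*o^3 - 5*o^2 + 2*o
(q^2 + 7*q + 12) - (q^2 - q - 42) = 8*q + 54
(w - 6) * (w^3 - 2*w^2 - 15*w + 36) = w^4 - 8*w^3 - 3*w^2 + 126*w - 216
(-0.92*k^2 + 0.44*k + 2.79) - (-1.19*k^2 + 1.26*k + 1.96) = 0.27*k^2 - 0.82*k + 0.83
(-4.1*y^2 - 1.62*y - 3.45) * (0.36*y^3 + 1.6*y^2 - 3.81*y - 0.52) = -1.476*y^5 - 7.1432*y^4 + 11.787*y^3 + 2.7842*y^2 + 13.9869*y + 1.794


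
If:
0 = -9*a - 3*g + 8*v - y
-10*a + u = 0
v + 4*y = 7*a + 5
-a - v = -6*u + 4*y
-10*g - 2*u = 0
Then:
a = 5/52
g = -5/26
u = 25/26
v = 355/1716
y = 2345/1716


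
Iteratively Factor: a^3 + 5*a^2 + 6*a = (a)*(a^2 + 5*a + 6) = a*(a + 2)*(a + 3)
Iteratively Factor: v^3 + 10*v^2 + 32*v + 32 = (v + 2)*(v^2 + 8*v + 16) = (v + 2)*(v + 4)*(v + 4)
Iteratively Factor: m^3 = (m)*(m^2) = m^2*(m)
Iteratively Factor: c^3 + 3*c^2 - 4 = (c + 2)*(c^2 + c - 2) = (c - 1)*(c + 2)*(c + 2)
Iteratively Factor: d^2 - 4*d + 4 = (d - 2)*(d - 2)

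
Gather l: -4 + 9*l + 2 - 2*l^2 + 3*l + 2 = -2*l^2 + 12*l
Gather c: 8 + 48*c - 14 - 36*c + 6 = 12*c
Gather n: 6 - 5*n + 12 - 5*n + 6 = 24 - 10*n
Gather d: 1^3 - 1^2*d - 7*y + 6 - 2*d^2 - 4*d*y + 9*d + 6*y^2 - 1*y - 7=-2*d^2 + d*(8 - 4*y) + 6*y^2 - 8*y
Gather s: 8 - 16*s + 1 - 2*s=9 - 18*s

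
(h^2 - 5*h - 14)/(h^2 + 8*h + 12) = (h - 7)/(h + 6)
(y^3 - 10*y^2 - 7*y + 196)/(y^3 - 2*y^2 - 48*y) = (-y^3 + 10*y^2 + 7*y - 196)/(y*(-y^2 + 2*y + 48))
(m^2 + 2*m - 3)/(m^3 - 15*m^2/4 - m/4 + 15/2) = 4*(m^2 + 2*m - 3)/(4*m^3 - 15*m^2 - m + 30)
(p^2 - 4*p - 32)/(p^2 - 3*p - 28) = (p - 8)/(p - 7)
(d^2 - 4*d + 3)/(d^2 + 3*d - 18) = (d - 1)/(d + 6)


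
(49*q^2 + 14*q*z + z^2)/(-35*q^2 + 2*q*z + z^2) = (7*q + z)/(-5*q + z)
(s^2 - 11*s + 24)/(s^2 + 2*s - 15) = (s - 8)/(s + 5)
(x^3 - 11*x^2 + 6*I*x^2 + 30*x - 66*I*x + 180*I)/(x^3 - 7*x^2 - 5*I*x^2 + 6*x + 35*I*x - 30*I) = (x^2 + x*(-5 + 6*I) - 30*I)/(x^2 - x*(1 + 5*I) + 5*I)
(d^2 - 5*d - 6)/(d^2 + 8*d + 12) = (d^2 - 5*d - 6)/(d^2 + 8*d + 12)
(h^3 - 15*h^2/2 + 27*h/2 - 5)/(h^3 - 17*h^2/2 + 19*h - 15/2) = (h - 2)/(h - 3)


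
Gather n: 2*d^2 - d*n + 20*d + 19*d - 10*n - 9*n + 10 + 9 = 2*d^2 + 39*d + n*(-d - 19) + 19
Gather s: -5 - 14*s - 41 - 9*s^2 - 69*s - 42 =-9*s^2 - 83*s - 88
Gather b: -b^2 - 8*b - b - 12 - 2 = -b^2 - 9*b - 14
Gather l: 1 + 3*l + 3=3*l + 4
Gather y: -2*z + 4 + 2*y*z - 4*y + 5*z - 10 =y*(2*z - 4) + 3*z - 6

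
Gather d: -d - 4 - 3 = -d - 7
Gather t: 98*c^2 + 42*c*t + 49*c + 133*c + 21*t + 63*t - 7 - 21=98*c^2 + 182*c + t*(42*c + 84) - 28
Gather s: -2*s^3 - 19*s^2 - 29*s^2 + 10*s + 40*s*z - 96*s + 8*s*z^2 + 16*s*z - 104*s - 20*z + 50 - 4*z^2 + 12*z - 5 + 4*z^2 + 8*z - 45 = -2*s^3 - 48*s^2 + s*(8*z^2 + 56*z - 190)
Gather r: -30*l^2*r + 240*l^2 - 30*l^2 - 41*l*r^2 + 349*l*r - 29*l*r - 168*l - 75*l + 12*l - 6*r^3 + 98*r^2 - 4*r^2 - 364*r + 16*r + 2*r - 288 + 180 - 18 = 210*l^2 - 231*l - 6*r^3 + r^2*(94 - 41*l) + r*(-30*l^2 + 320*l - 346) - 126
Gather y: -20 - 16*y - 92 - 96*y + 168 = 56 - 112*y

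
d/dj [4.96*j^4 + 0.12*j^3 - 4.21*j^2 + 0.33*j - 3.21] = 19.84*j^3 + 0.36*j^2 - 8.42*j + 0.33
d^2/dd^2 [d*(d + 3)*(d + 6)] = 6*d + 18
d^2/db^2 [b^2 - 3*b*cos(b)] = 3*b*cos(b) + 6*sin(b) + 2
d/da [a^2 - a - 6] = 2*a - 1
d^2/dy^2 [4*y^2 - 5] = 8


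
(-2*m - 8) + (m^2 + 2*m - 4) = m^2 - 12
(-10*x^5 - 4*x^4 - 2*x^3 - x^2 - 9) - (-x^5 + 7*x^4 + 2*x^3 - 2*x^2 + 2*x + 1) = -9*x^5 - 11*x^4 - 4*x^3 + x^2 - 2*x - 10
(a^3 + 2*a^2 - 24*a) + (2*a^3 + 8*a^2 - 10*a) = 3*a^3 + 10*a^2 - 34*a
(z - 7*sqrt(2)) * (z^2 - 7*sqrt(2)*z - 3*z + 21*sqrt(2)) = z^3 - 14*sqrt(2)*z^2 - 3*z^2 + 42*sqrt(2)*z + 98*z - 294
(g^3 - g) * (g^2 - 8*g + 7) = g^5 - 8*g^4 + 6*g^3 + 8*g^2 - 7*g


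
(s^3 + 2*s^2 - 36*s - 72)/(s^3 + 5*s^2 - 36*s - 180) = (s + 2)/(s + 5)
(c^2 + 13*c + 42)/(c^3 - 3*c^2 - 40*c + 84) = (c + 7)/(c^2 - 9*c + 14)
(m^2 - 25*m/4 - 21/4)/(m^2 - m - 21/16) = 4*(m - 7)/(4*m - 7)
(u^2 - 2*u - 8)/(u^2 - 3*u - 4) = (u + 2)/(u + 1)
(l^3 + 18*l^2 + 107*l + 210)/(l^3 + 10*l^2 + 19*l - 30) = (l + 7)/(l - 1)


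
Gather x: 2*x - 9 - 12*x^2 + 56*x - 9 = -12*x^2 + 58*x - 18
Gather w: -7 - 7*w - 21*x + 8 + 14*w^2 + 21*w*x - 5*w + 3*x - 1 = 14*w^2 + w*(21*x - 12) - 18*x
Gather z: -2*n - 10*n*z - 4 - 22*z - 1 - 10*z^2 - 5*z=-2*n - 10*z^2 + z*(-10*n - 27) - 5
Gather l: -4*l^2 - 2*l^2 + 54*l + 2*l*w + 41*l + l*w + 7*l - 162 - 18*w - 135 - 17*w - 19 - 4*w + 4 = -6*l^2 + l*(3*w + 102) - 39*w - 312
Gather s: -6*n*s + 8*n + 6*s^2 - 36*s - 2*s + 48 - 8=8*n + 6*s^2 + s*(-6*n - 38) + 40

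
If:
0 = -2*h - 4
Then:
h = -2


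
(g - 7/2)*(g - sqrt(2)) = g^2 - 7*g/2 - sqrt(2)*g + 7*sqrt(2)/2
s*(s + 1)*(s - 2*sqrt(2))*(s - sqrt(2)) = s^4 - 3*sqrt(2)*s^3 + s^3 - 3*sqrt(2)*s^2 + 4*s^2 + 4*s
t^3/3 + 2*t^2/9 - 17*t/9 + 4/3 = (t/3 + 1)*(t - 4/3)*(t - 1)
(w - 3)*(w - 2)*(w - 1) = w^3 - 6*w^2 + 11*w - 6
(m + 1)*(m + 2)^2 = m^3 + 5*m^2 + 8*m + 4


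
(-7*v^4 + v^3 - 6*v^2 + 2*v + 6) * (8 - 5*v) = 35*v^5 - 61*v^4 + 38*v^3 - 58*v^2 - 14*v + 48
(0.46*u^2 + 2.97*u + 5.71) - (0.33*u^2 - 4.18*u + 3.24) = 0.13*u^2 + 7.15*u + 2.47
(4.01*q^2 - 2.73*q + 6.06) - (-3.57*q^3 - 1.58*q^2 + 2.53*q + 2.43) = 3.57*q^3 + 5.59*q^2 - 5.26*q + 3.63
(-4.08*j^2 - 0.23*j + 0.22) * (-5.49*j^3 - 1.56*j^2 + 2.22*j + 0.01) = 22.3992*j^5 + 7.6275*j^4 - 9.9066*j^3 - 0.8946*j^2 + 0.4861*j + 0.0022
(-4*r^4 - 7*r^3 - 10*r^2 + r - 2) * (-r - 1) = 4*r^5 + 11*r^4 + 17*r^3 + 9*r^2 + r + 2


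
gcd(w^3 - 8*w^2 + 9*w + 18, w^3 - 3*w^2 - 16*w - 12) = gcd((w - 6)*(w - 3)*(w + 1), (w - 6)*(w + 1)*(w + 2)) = w^2 - 5*w - 6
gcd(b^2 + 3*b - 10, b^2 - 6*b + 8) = b - 2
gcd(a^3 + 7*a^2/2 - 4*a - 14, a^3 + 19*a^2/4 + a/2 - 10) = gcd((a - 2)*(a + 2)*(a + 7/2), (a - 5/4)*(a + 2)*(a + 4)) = a + 2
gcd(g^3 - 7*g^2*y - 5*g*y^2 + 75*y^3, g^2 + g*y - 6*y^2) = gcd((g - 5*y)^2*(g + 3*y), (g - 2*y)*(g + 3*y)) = g + 3*y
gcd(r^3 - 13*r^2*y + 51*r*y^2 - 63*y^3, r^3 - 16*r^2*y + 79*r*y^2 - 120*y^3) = -r + 3*y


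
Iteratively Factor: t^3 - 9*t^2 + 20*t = (t - 4)*(t^2 - 5*t) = (t - 5)*(t - 4)*(t)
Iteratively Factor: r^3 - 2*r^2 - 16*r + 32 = (r - 4)*(r^2 + 2*r - 8) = (r - 4)*(r - 2)*(r + 4)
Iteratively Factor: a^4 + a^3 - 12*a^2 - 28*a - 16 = (a - 4)*(a^3 + 5*a^2 + 8*a + 4) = (a - 4)*(a + 2)*(a^2 + 3*a + 2) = (a - 4)*(a + 1)*(a + 2)*(a + 2)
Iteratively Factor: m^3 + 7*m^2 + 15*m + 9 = (m + 3)*(m^2 + 4*m + 3) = (m + 1)*(m + 3)*(m + 3)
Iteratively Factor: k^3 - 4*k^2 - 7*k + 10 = (k - 5)*(k^2 + k - 2) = (k - 5)*(k - 1)*(k + 2)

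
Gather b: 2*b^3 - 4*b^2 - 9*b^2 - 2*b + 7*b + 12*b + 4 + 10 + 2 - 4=2*b^3 - 13*b^2 + 17*b + 12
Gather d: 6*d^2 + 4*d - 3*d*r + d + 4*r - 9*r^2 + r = 6*d^2 + d*(5 - 3*r) - 9*r^2 + 5*r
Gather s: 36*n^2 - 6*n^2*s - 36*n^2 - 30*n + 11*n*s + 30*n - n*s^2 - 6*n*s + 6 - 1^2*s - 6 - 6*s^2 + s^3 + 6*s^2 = -n*s^2 + s^3 + s*(-6*n^2 + 5*n - 1)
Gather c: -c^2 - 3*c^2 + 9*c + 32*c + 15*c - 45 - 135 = -4*c^2 + 56*c - 180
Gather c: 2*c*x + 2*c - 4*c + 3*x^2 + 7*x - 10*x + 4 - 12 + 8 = c*(2*x - 2) + 3*x^2 - 3*x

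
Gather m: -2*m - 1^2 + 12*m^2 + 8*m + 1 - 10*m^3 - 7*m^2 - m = -10*m^3 + 5*m^2 + 5*m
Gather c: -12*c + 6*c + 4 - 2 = 2 - 6*c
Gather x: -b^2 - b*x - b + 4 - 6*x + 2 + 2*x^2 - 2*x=-b^2 - b + 2*x^2 + x*(-b - 8) + 6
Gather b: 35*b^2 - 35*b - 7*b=35*b^2 - 42*b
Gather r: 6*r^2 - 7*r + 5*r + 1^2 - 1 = 6*r^2 - 2*r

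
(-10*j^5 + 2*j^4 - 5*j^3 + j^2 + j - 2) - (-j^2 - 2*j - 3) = -10*j^5 + 2*j^4 - 5*j^3 + 2*j^2 + 3*j + 1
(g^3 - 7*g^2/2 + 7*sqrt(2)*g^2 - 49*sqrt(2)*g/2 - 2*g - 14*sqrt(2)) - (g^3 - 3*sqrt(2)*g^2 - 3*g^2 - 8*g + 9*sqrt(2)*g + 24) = -g^2/2 + 10*sqrt(2)*g^2 - 67*sqrt(2)*g/2 + 6*g - 24 - 14*sqrt(2)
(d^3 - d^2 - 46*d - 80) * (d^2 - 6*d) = d^5 - 7*d^4 - 40*d^3 + 196*d^2 + 480*d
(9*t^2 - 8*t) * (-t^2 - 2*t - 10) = -9*t^4 - 10*t^3 - 74*t^2 + 80*t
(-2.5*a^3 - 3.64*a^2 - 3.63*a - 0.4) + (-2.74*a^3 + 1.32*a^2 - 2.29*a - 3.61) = -5.24*a^3 - 2.32*a^2 - 5.92*a - 4.01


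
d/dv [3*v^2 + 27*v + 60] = 6*v + 27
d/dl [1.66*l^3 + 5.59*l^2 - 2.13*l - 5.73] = 4.98*l^2 + 11.18*l - 2.13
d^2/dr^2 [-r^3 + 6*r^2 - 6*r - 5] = 12 - 6*r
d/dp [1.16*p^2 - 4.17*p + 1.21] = 2.32*p - 4.17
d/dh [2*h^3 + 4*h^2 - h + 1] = 6*h^2 + 8*h - 1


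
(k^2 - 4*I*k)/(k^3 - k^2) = (k - 4*I)/(k*(k - 1))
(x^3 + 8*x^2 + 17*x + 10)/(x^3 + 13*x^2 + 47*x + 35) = (x + 2)/(x + 7)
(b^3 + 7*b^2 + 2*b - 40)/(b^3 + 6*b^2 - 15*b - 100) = (b^2 + 2*b - 8)/(b^2 + b - 20)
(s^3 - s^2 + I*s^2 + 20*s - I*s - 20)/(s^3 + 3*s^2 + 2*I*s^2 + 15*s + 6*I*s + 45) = (s^2 - s*(1 + 4*I) + 4*I)/(s^2 + 3*s*(1 - I) - 9*I)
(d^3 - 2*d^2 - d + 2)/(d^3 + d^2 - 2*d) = (d^2 - d - 2)/(d*(d + 2))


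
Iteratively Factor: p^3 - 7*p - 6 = (p - 3)*(p^2 + 3*p + 2) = (p - 3)*(p + 1)*(p + 2)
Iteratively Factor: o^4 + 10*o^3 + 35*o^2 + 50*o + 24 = (o + 3)*(o^3 + 7*o^2 + 14*o + 8) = (o + 1)*(o + 3)*(o^2 + 6*o + 8) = (o + 1)*(o + 2)*(o + 3)*(o + 4)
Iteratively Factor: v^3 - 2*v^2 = (v)*(v^2 - 2*v) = v^2*(v - 2)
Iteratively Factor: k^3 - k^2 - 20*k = (k - 5)*(k^2 + 4*k) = (k - 5)*(k + 4)*(k)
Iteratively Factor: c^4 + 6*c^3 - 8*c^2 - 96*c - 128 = (c + 4)*(c^3 + 2*c^2 - 16*c - 32) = (c - 4)*(c + 4)*(c^2 + 6*c + 8) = (c - 4)*(c + 4)^2*(c + 2)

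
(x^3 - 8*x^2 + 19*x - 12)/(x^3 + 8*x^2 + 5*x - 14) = (x^2 - 7*x + 12)/(x^2 + 9*x + 14)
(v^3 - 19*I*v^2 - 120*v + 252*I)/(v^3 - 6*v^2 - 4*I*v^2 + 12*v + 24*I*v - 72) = (v^2 - 13*I*v - 42)/(v^2 + 2*v*(-3 + I) - 12*I)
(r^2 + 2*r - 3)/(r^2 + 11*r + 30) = (r^2 + 2*r - 3)/(r^2 + 11*r + 30)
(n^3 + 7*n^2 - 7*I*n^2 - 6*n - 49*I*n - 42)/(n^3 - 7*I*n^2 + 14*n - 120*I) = (n^2 + n*(7 - I) - 7*I)/(n^2 - I*n + 20)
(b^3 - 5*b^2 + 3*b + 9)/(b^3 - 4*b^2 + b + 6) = (b - 3)/(b - 2)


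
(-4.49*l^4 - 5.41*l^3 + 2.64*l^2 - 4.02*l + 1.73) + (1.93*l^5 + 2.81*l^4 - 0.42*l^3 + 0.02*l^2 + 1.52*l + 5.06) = 1.93*l^5 - 1.68*l^4 - 5.83*l^3 + 2.66*l^2 - 2.5*l + 6.79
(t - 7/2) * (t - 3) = t^2 - 13*t/2 + 21/2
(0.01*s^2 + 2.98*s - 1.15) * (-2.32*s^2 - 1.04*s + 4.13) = -0.0232*s^4 - 6.924*s^3 - 0.3899*s^2 + 13.5034*s - 4.7495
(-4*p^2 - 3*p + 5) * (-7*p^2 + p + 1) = 28*p^4 + 17*p^3 - 42*p^2 + 2*p + 5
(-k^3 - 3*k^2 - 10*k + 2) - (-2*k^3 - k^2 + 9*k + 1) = k^3 - 2*k^2 - 19*k + 1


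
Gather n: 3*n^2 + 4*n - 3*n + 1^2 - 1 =3*n^2 + n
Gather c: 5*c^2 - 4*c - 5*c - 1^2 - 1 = 5*c^2 - 9*c - 2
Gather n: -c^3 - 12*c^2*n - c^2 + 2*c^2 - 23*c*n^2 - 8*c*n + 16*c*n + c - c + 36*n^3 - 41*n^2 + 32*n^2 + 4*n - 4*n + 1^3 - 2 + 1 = -c^3 + c^2 + 36*n^3 + n^2*(-23*c - 9) + n*(-12*c^2 + 8*c)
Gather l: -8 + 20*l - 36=20*l - 44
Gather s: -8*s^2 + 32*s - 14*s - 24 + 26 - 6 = -8*s^2 + 18*s - 4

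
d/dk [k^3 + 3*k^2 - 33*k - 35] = 3*k^2 + 6*k - 33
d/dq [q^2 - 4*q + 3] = 2*q - 4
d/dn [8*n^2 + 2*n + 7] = 16*n + 2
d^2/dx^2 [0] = 0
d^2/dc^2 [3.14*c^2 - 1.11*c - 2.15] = 6.28000000000000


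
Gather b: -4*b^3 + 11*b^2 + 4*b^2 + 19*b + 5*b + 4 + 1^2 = -4*b^3 + 15*b^2 + 24*b + 5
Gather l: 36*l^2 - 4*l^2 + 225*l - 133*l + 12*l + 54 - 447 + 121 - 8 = 32*l^2 + 104*l - 280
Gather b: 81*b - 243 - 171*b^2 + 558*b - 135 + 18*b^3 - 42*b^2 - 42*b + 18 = 18*b^3 - 213*b^2 + 597*b - 360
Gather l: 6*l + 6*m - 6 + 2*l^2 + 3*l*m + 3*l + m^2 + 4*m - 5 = 2*l^2 + l*(3*m + 9) + m^2 + 10*m - 11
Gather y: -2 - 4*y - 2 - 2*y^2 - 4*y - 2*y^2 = -4*y^2 - 8*y - 4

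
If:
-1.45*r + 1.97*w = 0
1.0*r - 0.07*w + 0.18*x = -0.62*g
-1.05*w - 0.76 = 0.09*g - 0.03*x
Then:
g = 1.83048138337297 - 0.425510934086119*x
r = 0.0883698447379106*x - 1.19654801265815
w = 0.0650437943502388*x - 0.880707928098636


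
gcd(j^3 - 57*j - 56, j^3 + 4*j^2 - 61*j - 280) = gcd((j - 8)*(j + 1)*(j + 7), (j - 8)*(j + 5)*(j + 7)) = j^2 - j - 56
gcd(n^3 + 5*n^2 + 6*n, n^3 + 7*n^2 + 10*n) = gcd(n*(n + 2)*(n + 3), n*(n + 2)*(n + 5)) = n^2 + 2*n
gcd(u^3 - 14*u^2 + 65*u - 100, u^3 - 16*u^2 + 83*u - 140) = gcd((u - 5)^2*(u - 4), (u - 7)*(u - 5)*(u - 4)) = u^2 - 9*u + 20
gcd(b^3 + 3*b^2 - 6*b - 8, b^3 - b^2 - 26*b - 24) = b^2 + 5*b + 4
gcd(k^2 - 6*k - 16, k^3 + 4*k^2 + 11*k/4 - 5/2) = k + 2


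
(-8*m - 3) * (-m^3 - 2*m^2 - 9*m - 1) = 8*m^4 + 19*m^3 + 78*m^2 + 35*m + 3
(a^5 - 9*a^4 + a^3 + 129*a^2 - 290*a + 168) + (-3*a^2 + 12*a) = a^5 - 9*a^4 + a^3 + 126*a^2 - 278*a + 168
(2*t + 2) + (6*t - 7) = 8*t - 5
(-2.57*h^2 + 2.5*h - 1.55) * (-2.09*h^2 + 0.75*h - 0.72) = 5.3713*h^4 - 7.1525*h^3 + 6.9649*h^2 - 2.9625*h + 1.116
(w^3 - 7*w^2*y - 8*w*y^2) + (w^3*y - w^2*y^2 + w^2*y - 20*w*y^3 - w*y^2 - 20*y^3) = w^3*y + w^3 - w^2*y^2 - 6*w^2*y - 20*w*y^3 - 9*w*y^2 - 20*y^3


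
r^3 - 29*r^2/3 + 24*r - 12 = (r - 6)*(r - 3)*(r - 2/3)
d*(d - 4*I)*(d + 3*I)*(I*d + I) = I*d^4 + d^3 + I*d^3 + d^2 + 12*I*d^2 + 12*I*d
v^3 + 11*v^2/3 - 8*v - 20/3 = (v - 2)*(v + 2/3)*(v + 5)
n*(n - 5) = n^2 - 5*n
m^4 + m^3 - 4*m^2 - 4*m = m*(m - 2)*(m + 1)*(m + 2)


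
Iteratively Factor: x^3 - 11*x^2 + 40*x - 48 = (x - 4)*(x^2 - 7*x + 12) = (x - 4)*(x - 3)*(x - 4)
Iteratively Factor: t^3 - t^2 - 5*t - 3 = (t + 1)*(t^2 - 2*t - 3) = (t - 3)*(t + 1)*(t + 1)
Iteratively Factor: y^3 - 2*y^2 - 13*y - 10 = (y + 2)*(y^2 - 4*y - 5) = (y + 1)*(y + 2)*(y - 5)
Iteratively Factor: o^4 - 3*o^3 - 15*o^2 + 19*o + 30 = (o - 2)*(o^3 - o^2 - 17*o - 15) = (o - 2)*(o + 1)*(o^2 - 2*o - 15) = (o - 5)*(o - 2)*(o + 1)*(o + 3)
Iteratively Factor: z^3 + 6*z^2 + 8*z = (z + 4)*(z^2 + 2*z) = z*(z + 4)*(z + 2)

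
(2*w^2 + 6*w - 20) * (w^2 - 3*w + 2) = 2*w^4 - 34*w^2 + 72*w - 40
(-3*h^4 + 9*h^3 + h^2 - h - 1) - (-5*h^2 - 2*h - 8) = -3*h^4 + 9*h^3 + 6*h^2 + h + 7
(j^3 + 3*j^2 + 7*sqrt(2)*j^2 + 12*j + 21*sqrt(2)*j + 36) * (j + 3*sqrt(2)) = j^4 + 3*j^3 + 10*sqrt(2)*j^3 + 30*sqrt(2)*j^2 + 54*j^2 + 36*sqrt(2)*j + 162*j + 108*sqrt(2)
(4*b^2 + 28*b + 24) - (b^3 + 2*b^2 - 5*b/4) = -b^3 + 2*b^2 + 117*b/4 + 24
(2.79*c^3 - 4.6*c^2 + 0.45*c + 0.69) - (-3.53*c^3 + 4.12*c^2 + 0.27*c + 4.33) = 6.32*c^3 - 8.72*c^2 + 0.18*c - 3.64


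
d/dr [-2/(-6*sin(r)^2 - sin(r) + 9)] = -2*(12*sin(r) + 1)*cos(r)/(6*sin(r)^2 + sin(r) - 9)^2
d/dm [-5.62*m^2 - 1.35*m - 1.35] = -11.24*m - 1.35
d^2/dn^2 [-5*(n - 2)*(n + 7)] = -10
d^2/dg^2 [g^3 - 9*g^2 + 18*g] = 6*g - 18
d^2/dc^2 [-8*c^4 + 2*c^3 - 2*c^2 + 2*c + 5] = -96*c^2 + 12*c - 4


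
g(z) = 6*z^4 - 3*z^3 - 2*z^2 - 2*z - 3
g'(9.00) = 16729.00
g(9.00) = 36996.00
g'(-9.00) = -18191.00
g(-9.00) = 41406.00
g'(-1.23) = -55.36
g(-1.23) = 15.75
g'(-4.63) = -2558.48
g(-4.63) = 3018.39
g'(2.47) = 294.87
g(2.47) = 157.98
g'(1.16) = 18.71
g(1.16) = -1.83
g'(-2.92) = -664.59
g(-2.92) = 496.68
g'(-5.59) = -4453.12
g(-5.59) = 6328.38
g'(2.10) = 172.17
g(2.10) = 72.89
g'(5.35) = 3394.13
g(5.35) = 4385.15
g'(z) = 24*z^3 - 9*z^2 - 4*z - 2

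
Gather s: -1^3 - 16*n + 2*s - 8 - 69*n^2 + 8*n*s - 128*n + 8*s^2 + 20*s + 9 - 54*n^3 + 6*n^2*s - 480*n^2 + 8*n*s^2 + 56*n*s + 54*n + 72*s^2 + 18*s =-54*n^3 - 549*n^2 - 90*n + s^2*(8*n + 80) + s*(6*n^2 + 64*n + 40)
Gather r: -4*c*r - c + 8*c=-4*c*r + 7*c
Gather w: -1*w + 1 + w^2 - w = w^2 - 2*w + 1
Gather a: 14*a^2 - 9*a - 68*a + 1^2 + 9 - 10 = 14*a^2 - 77*a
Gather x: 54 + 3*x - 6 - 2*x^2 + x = -2*x^2 + 4*x + 48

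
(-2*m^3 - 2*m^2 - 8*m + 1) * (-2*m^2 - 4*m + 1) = 4*m^5 + 12*m^4 + 22*m^3 + 28*m^2 - 12*m + 1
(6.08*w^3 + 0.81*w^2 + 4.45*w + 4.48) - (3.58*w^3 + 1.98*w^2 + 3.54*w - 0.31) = 2.5*w^3 - 1.17*w^2 + 0.91*w + 4.79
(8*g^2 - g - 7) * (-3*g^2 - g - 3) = -24*g^4 - 5*g^3 - 2*g^2 + 10*g + 21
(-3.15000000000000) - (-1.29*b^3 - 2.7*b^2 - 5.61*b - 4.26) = 1.29*b^3 + 2.7*b^2 + 5.61*b + 1.11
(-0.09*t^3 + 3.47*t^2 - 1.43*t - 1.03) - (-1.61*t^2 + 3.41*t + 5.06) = -0.09*t^3 + 5.08*t^2 - 4.84*t - 6.09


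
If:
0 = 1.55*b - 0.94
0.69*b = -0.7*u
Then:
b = 0.61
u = -0.60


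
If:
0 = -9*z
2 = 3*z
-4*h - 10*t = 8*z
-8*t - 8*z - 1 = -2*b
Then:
No Solution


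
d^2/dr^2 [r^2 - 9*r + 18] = 2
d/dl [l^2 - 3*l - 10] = 2*l - 3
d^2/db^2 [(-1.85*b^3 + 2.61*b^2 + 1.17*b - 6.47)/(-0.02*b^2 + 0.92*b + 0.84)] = (3.096856*b^3 + 8.33052*b^2 + 6.999936*b + 9.294928)/(8.0e-6*b^6 - 0.001104*b^5 + 0.049776*b^4 - 0.685952*b^3 - 2.090592*b^2 - 1.947456*b - 0.592704)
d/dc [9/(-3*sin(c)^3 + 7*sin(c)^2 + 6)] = 9*(9*sin(c) - 14)*sin(c)*cos(c)/(-3*sin(c)^3 + 7*sin(c)^2 + 6)^2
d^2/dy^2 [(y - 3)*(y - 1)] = 2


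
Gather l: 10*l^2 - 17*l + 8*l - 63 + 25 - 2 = 10*l^2 - 9*l - 40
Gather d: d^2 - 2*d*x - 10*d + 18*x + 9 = d^2 + d*(-2*x - 10) + 18*x + 9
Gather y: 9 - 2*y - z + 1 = -2*y - z + 10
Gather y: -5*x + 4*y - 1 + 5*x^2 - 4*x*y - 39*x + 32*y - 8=5*x^2 - 44*x + y*(36 - 4*x) - 9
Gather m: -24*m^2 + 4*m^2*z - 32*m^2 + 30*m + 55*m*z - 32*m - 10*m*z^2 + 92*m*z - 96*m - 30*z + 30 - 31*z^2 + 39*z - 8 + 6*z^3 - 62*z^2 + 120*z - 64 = m^2*(4*z - 56) + m*(-10*z^2 + 147*z - 98) + 6*z^3 - 93*z^2 + 129*z - 42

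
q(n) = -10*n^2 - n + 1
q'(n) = -20*n - 1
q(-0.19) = 0.83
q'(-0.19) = 2.80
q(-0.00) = 1.00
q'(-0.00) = -1.00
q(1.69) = -29.25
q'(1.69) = -34.80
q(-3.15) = -95.08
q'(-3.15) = 62.00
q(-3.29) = -103.95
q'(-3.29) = 64.80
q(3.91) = -155.79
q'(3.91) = -79.20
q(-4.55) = -201.48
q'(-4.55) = 90.00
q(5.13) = -267.30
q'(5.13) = -103.60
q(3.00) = -92.00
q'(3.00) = -61.00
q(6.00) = -365.00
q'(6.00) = -121.00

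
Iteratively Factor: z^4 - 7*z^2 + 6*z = (z + 3)*(z^3 - 3*z^2 + 2*z) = (z - 2)*(z + 3)*(z^2 - z) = z*(z - 2)*(z + 3)*(z - 1)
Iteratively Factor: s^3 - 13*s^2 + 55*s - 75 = (s - 5)*(s^2 - 8*s + 15) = (s - 5)*(s - 3)*(s - 5)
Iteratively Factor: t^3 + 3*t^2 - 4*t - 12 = (t + 3)*(t^2 - 4) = (t - 2)*(t + 3)*(t + 2)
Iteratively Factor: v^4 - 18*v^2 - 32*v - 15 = (v + 3)*(v^3 - 3*v^2 - 9*v - 5) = (v - 5)*(v + 3)*(v^2 + 2*v + 1) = (v - 5)*(v + 1)*(v + 3)*(v + 1)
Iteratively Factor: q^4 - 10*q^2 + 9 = (q - 1)*(q^3 + q^2 - 9*q - 9) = (q - 3)*(q - 1)*(q^2 + 4*q + 3) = (q - 3)*(q - 1)*(q + 1)*(q + 3)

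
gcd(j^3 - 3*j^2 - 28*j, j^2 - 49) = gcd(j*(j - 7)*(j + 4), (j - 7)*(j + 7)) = j - 7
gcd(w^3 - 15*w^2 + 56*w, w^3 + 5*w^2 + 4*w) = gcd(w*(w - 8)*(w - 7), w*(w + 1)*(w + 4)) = w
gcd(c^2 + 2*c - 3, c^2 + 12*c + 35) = 1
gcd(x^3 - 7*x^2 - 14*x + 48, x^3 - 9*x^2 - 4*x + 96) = x^2 - 5*x - 24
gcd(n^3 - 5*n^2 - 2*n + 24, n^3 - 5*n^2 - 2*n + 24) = n^3 - 5*n^2 - 2*n + 24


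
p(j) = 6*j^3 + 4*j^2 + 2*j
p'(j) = 18*j^2 + 8*j + 2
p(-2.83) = -109.62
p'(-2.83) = 123.52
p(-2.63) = -86.74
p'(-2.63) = 105.46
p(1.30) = 22.54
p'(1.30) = 42.82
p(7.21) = 2471.19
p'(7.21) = 995.39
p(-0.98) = -3.77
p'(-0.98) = 11.45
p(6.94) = 2212.07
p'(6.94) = 924.46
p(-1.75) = -23.41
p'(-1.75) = 43.12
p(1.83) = 53.83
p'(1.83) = 76.92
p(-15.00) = -19380.00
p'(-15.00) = 3932.00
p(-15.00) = -19380.00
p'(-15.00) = 3932.00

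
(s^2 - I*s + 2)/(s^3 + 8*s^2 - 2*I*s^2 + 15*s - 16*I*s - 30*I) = (s + I)/(s^2 + 8*s + 15)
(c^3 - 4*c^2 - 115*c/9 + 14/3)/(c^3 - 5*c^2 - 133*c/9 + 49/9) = (c - 6)/(c - 7)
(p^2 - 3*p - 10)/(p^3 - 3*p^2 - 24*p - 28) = (p - 5)/(p^2 - 5*p - 14)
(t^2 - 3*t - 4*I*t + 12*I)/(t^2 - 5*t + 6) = (t - 4*I)/(t - 2)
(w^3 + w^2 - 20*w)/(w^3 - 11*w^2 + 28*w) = (w + 5)/(w - 7)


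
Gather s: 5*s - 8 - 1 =5*s - 9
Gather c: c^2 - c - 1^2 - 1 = c^2 - c - 2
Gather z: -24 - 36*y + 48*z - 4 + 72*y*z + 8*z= -36*y + z*(72*y + 56) - 28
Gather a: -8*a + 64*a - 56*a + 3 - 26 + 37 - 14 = 0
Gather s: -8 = -8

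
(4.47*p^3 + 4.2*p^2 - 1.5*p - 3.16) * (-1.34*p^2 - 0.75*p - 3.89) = -5.9898*p^5 - 8.9805*p^4 - 18.5283*p^3 - 10.9786*p^2 + 8.205*p + 12.2924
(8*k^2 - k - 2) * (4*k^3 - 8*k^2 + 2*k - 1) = 32*k^5 - 68*k^4 + 16*k^3 + 6*k^2 - 3*k + 2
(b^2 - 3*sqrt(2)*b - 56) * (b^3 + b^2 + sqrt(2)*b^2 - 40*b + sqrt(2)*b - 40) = b^5 - 2*sqrt(2)*b^4 + b^4 - 102*b^3 - 2*sqrt(2)*b^3 - 102*b^2 + 64*sqrt(2)*b^2 + 64*sqrt(2)*b + 2240*b + 2240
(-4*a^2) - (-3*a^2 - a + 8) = -a^2 + a - 8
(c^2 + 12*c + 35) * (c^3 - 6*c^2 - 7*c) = c^5 + 6*c^4 - 44*c^3 - 294*c^2 - 245*c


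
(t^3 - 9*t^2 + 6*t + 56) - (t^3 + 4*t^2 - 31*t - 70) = -13*t^2 + 37*t + 126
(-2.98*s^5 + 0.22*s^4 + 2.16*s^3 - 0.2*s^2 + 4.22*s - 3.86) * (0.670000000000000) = -1.9966*s^5 + 0.1474*s^4 + 1.4472*s^3 - 0.134*s^2 + 2.8274*s - 2.5862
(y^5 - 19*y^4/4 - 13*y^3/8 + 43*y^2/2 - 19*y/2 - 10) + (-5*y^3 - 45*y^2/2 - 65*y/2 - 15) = y^5 - 19*y^4/4 - 53*y^3/8 - y^2 - 42*y - 25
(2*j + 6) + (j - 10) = 3*j - 4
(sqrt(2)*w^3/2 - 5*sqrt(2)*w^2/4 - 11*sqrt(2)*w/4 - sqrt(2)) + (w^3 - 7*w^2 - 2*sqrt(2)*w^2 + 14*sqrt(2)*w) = sqrt(2)*w^3/2 + w^3 - 7*w^2 - 13*sqrt(2)*w^2/4 + 45*sqrt(2)*w/4 - sqrt(2)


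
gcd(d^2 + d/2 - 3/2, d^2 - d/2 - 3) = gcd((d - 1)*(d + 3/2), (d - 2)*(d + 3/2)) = d + 3/2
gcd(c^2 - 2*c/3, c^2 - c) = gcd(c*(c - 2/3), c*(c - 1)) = c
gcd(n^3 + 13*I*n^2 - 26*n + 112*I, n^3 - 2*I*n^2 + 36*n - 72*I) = n - 2*I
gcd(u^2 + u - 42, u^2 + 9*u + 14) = u + 7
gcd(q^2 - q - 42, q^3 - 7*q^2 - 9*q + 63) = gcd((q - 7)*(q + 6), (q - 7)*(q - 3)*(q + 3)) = q - 7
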